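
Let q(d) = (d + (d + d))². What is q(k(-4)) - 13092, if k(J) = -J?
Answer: -12948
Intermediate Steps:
q(d) = 9*d² (q(d) = (d + 2*d)² = (3*d)² = 9*d²)
q(k(-4)) - 13092 = 9*(-1*(-4))² - 13092 = 9*4² - 13092 = 9*16 - 13092 = 144 - 13092 = -12948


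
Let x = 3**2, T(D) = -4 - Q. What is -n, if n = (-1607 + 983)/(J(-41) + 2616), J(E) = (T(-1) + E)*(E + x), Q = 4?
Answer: 78/523 ≈ 0.14914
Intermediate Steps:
T(D) = -8 (T(D) = -4 - 1*4 = -4 - 4 = -8)
x = 9
J(E) = (-8 + E)*(9 + E) (J(E) = (-8 + E)*(E + 9) = (-8 + E)*(9 + E))
n = -78/523 (n = (-1607 + 983)/((-72 - 41 + (-41)**2) + 2616) = -624/((-72 - 41 + 1681) + 2616) = -624/(1568 + 2616) = -624/4184 = -624*1/4184 = -78/523 ≈ -0.14914)
-n = -1*(-78/523) = 78/523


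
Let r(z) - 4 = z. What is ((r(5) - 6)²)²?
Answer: 81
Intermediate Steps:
r(z) = 4 + z
((r(5) - 6)²)² = (((4 + 5) - 6)²)² = ((9 - 6)²)² = (3²)² = 9² = 81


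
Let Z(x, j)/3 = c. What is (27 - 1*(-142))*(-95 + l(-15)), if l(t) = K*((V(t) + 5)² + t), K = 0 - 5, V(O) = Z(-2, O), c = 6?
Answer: -450385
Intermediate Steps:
Z(x, j) = 18 (Z(x, j) = 3*6 = 18)
V(O) = 18
K = -5
l(t) = -2645 - 5*t (l(t) = -5*((18 + 5)² + t) = -5*(23² + t) = -5*(529 + t) = -2645 - 5*t)
(27 - 1*(-142))*(-95 + l(-15)) = (27 - 1*(-142))*(-95 + (-2645 - 5*(-15))) = (27 + 142)*(-95 + (-2645 + 75)) = 169*(-95 - 2570) = 169*(-2665) = -450385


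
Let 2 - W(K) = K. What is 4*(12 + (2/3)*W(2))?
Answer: 48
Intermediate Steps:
W(K) = 2 - K
4*(12 + (2/3)*W(2)) = 4*(12 + (2/3)*(2 - 1*2)) = 4*(12 + (2*(1/3))*(2 - 2)) = 4*(12 + (2/3)*0) = 4*(12 + 0) = 4*12 = 48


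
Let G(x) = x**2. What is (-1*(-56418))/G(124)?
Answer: 28209/7688 ≈ 3.6692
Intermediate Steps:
(-1*(-56418))/G(124) = (-1*(-56418))/(124**2) = 56418/15376 = 56418*(1/15376) = 28209/7688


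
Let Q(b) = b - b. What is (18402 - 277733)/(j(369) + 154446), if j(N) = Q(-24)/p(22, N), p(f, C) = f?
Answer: -259331/154446 ≈ -1.6791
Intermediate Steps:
Q(b) = 0
j(N) = 0 (j(N) = 0/22 = 0*(1/22) = 0)
(18402 - 277733)/(j(369) + 154446) = (18402 - 277733)/(0 + 154446) = -259331/154446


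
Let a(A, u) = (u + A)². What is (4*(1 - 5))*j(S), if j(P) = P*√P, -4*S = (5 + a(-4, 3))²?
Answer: 432*I ≈ 432.0*I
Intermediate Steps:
a(A, u) = (A + u)²
S = -9 (S = -(5 + (-4 + 3)²)²/4 = -(5 + (-1)²)²/4 = -(5 + 1)²/4 = -¼*6² = -¼*36 = -9)
j(P) = P^(3/2)
(4*(1 - 5))*j(S) = (4*(1 - 5))*(-9)^(3/2) = (4*(-4))*(-27*I) = -(-432)*I = 432*I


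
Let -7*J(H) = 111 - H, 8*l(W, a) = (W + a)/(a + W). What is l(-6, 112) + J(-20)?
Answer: -1041/56 ≈ -18.589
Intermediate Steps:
l(W, a) = ⅛ (l(W, a) = ((W + a)/(a + W))/8 = ((W + a)/(W + a))/8 = (⅛)*1 = ⅛)
J(H) = -111/7 + H/7 (J(H) = -(111 - H)/7 = -111/7 + H/7)
l(-6, 112) + J(-20) = ⅛ + (-111/7 + (⅐)*(-20)) = ⅛ + (-111/7 - 20/7) = ⅛ - 131/7 = -1041/56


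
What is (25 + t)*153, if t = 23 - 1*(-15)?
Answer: 9639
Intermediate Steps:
t = 38 (t = 23 + 15 = 38)
(25 + t)*153 = (25 + 38)*153 = 63*153 = 9639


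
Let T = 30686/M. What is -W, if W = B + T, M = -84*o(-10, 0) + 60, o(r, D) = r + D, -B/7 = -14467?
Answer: -45586393/450 ≈ -1.0130e+5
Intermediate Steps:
B = 101269 (B = -7*(-14467) = 101269)
o(r, D) = D + r
M = 900 (M = -84*(0 - 10) + 60 = -84*(-10) + 60 = 840 + 60 = 900)
T = 15343/450 (T = 30686/900 = 30686*(1/900) = 15343/450 ≈ 34.096)
W = 45586393/450 (W = 101269 + 15343/450 = 45586393/450 ≈ 1.0130e+5)
-W = -1*45586393/450 = -45586393/450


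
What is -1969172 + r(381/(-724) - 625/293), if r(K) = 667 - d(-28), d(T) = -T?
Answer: -1968533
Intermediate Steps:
r(K) = 639 (r(K) = 667 - (-1)*(-28) = 667 - 1*28 = 667 - 28 = 639)
-1969172 + r(381/(-724) - 625/293) = -1969172 + 639 = -1968533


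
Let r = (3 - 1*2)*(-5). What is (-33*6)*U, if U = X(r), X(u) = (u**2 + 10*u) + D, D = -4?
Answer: 5742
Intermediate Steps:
r = -5 (r = (3 - 2)*(-5) = 1*(-5) = -5)
X(u) = -4 + u**2 + 10*u (X(u) = (u**2 + 10*u) - 4 = -4 + u**2 + 10*u)
U = -29 (U = -4 + (-5)**2 + 10*(-5) = -4 + 25 - 50 = -29)
(-33*6)*U = -33*6*(-29) = -198*(-29) = 5742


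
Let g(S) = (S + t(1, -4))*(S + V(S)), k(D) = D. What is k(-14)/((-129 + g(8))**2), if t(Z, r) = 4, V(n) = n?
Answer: -2/567 ≈ -0.0035273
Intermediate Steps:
g(S) = 2*S*(4 + S) (g(S) = (S + 4)*(S + S) = (4 + S)*(2*S) = 2*S*(4 + S))
k(-14)/((-129 + g(8))**2) = -14/(-129 + 2*8*(4 + 8))**2 = -14/(-129 + 2*8*12)**2 = -14/(-129 + 192)**2 = -14/(63**2) = -14/3969 = -14*1/3969 = -2/567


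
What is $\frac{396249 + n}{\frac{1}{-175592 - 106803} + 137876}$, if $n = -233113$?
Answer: $\frac{46068790720}{38935493019} \approx 1.1832$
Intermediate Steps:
$\frac{396249 + n}{\frac{1}{-175592 - 106803} + 137876} = \frac{396249 - 233113}{\frac{1}{-175592 - 106803} + 137876} = \frac{163136}{\frac{1}{-282395} + 137876} = \frac{163136}{- \frac{1}{282395} + 137876} = \frac{163136}{\frac{38935493019}{282395}} = 163136 \cdot \frac{282395}{38935493019} = \frac{46068790720}{38935493019}$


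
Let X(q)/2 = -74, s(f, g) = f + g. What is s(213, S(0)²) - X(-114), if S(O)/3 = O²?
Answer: 361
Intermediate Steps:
S(O) = 3*O²
X(q) = -148 (X(q) = 2*(-74) = -148)
s(213, S(0)²) - X(-114) = (213 + (3*0²)²) - 1*(-148) = (213 + (3*0)²) + 148 = (213 + 0²) + 148 = (213 + 0) + 148 = 213 + 148 = 361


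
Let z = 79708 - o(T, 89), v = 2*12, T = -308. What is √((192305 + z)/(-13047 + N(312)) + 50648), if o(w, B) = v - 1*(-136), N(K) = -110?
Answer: √8763928788631/13157 ≈ 225.01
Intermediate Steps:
v = 24
o(w, B) = 160 (o(w, B) = 24 - 1*(-136) = 24 + 136 = 160)
z = 79548 (z = 79708 - 1*160 = 79708 - 160 = 79548)
√((192305 + z)/(-13047 + N(312)) + 50648) = √((192305 + 79548)/(-13047 - 110) + 50648) = √(271853/(-13157) + 50648) = √(271853*(-1/13157) + 50648) = √(-271853/13157 + 50648) = √(666103883/13157) = √8763928788631/13157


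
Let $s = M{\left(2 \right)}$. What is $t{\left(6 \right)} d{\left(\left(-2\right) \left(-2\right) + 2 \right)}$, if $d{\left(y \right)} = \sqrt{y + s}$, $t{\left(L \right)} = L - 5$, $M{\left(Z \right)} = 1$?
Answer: $\sqrt{7} \approx 2.6458$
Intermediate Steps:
$t{\left(L \right)} = -5 + L$
$s = 1$
$d{\left(y \right)} = \sqrt{1 + y}$ ($d{\left(y \right)} = \sqrt{y + 1} = \sqrt{1 + y}$)
$t{\left(6 \right)} d{\left(\left(-2\right) \left(-2\right) + 2 \right)} = \left(-5 + 6\right) \sqrt{1 + \left(\left(-2\right) \left(-2\right) + 2\right)} = 1 \sqrt{1 + \left(4 + 2\right)} = 1 \sqrt{1 + 6} = 1 \sqrt{7} = \sqrt{7}$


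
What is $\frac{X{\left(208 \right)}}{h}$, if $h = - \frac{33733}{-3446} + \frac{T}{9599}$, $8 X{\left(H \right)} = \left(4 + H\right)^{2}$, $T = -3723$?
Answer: $\frac{185833069172}{310973609} \approx 597.58$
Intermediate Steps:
$X{\left(H \right)} = \frac{\left(4 + H\right)^{2}}{8}$
$h = \frac{310973609}{33078154}$ ($h = - \frac{33733}{-3446} - \frac{3723}{9599} = \left(-33733\right) \left(- \frac{1}{3446}\right) - \frac{3723}{9599} = \frac{33733}{3446} - \frac{3723}{9599} = \frac{310973609}{33078154} \approx 9.4012$)
$\frac{X{\left(208 \right)}}{h} = \frac{\frac{1}{8} \left(4 + 208\right)^{2}}{\frac{310973609}{33078154}} = \frac{212^{2}}{8} \cdot \frac{33078154}{310973609} = \frac{1}{8} \cdot 44944 \cdot \frac{33078154}{310973609} = 5618 \cdot \frac{33078154}{310973609} = \frac{185833069172}{310973609}$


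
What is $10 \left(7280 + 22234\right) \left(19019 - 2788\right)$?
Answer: $4790417340$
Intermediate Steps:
$10 \left(7280 + 22234\right) \left(19019 - 2788\right) = 10 \cdot 29514 \cdot 16231 = 10 \cdot 479041734 = 4790417340$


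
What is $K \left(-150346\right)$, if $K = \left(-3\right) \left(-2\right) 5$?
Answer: $-4510380$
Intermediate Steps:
$K = 30$ ($K = 6 \cdot 5 = 30$)
$K \left(-150346\right) = 30 \left(-150346\right) = -4510380$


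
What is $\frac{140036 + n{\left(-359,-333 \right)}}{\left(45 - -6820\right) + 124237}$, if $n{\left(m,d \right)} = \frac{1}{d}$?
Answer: $\frac{46631987}{43656966} \approx 1.0681$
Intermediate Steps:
$\frac{140036 + n{\left(-359,-333 \right)}}{\left(45 - -6820\right) + 124237} = \frac{140036 + \frac{1}{-333}}{\left(45 - -6820\right) + 124237} = \frac{140036 - \frac{1}{333}}{\left(45 + 6820\right) + 124237} = \frac{46631987}{333 \left(6865 + 124237\right)} = \frac{46631987}{333 \cdot 131102} = \frac{46631987}{333} \cdot \frac{1}{131102} = \frac{46631987}{43656966}$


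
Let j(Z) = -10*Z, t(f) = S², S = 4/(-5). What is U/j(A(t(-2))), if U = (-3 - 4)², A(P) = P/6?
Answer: -735/16 ≈ -45.938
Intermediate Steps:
S = -⅘ (S = 4*(-⅕) = -⅘ ≈ -0.80000)
t(f) = 16/25 (t(f) = (-⅘)² = 16/25)
A(P) = P/6 (A(P) = P*(⅙) = P/6)
U = 49 (U = (-7)² = 49)
U/j(A(t(-2))) = 49/((-5*16/(3*25))) = 49/((-10*8/75)) = 49/(-16/15) = 49*(-15/16) = -735/16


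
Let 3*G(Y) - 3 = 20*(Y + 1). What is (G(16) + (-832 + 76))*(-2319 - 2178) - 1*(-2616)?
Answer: 2888191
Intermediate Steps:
G(Y) = 23/3 + 20*Y/3 (G(Y) = 1 + (20*(Y + 1))/3 = 1 + (20*(1 + Y))/3 = 1 + (20 + 20*Y)/3 = 1 + (20/3 + 20*Y/3) = 23/3 + 20*Y/3)
(G(16) + (-832 + 76))*(-2319 - 2178) - 1*(-2616) = ((23/3 + (20/3)*16) + (-832 + 76))*(-2319 - 2178) - 1*(-2616) = ((23/3 + 320/3) - 756)*(-4497) + 2616 = (343/3 - 756)*(-4497) + 2616 = -1925/3*(-4497) + 2616 = 2885575 + 2616 = 2888191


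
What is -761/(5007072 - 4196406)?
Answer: -761/810666 ≈ -0.00093873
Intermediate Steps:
-761/(5007072 - 4196406) = -761/810666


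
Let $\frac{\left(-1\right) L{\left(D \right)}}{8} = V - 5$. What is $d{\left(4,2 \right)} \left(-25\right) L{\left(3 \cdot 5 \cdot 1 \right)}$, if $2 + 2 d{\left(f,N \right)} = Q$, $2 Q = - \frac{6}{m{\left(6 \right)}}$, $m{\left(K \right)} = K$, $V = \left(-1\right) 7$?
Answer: $3000$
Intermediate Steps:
$V = -7$
$Q = - \frac{1}{2}$ ($Q = \frac{\left(-6\right) \frac{1}{6}}{2} = \frac{1}{2} \left(-1\right) = - \frac{1}{2} \approx -0.5$)
$d{\left(f,N \right)} = - \frac{5}{4}$ ($d{\left(f,N \right)} = -1 + \frac{1}{2} \left(- \frac{1}{2}\right) = -1 - \frac{1}{4} = - \frac{5}{4}$)
$L{\left(D \right)} = 96$ ($L{\left(D \right)} = - 8 \left(-7 - 5\right) = \left(-8\right) \left(-12\right) = 96$)
$d{\left(4,2 \right)} \left(-25\right) L{\left(3 \cdot 5 \cdot 1 \right)} = \left(- \frac{5}{4}\right) \left(-25\right) 96 = \frac{125}{4} \cdot 96 = 3000$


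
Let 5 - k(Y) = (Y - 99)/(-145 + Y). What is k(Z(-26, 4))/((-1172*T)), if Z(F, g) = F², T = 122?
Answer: -1039/37962252 ≈ -2.7369e-5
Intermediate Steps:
k(Y) = 5 - (-99 + Y)/(-145 + Y) (k(Y) = 5 - (Y - 99)/(-145 + Y) = 5 - (-99 + Y)/(-145 + Y))
k(Z(-26, 4))/((-1172*T)) = (2*(-313 + 2*(-26)²)/(-145 + (-26)²))/((-1172*122)) = (2*(-313 + 2*676)/(-145 + 676))/(-142984) = (2*(-313 + 1352)/531)*(-1/142984) = (2*(1/531)*1039)*(-1/142984) = (2078/531)*(-1/142984) = -1039/37962252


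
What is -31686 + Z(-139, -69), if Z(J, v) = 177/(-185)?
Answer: -5862087/185 ≈ -31687.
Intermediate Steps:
Z(J, v) = -177/185 (Z(J, v) = 177*(-1/185) = -177/185)
-31686 + Z(-139, -69) = -31686 - 177/185 = -5862087/185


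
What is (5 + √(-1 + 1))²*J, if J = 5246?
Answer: 131150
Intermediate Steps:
(5 + √(-1 + 1))²*J = (5 + √(-1 + 1))²*5246 = (5 + √0)²*5246 = (5 + 0)²*5246 = 5²*5246 = 25*5246 = 131150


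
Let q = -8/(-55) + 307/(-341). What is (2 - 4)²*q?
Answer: -468/155 ≈ -3.0194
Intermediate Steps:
q = -117/155 (q = -8*(-1/55) + 307*(-1/341) = 8/55 - 307/341 = -117/155 ≈ -0.75484)
(2 - 4)²*q = (2 - 4)²*(-117/155) = (-2)²*(-117/155) = 4*(-117/155) = -468/155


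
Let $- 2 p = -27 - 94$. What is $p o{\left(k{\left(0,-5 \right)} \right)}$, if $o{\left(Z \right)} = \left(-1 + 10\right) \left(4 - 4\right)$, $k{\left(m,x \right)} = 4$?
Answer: $0$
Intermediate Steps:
$p = \frac{121}{2}$ ($p = - \frac{-27 - 94}{2} = \left(- \frac{1}{2}\right) \left(-121\right) = \frac{121}{2} \approx 60.5$)
$o{\left(Z \right)} = 0$ ($o{\left(Z \right)} = 9 \cdot 0 = 0$)
$p o{\left(k{\left(0,-5 \right)} \right)} = \frac{121}{2} \cdot 0 = 0$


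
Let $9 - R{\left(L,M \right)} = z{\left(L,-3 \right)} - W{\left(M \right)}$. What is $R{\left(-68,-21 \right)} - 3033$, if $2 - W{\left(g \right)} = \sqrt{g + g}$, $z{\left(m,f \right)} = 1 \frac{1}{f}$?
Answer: $- \frac{9065}{3} - i \sqrt{42} \approx -3021.7 - 6.4807 i$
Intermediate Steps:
$z{\left(m,f \right)} = \frac{1}{f}$
$W{\left(g \right)} = 2 - \sqrt{2} \sqrt{g}$ ($W{\left(g \right)} = 2 - \sqrt{g + g} = 2 - \sqrt{2 g} = 2 - \sqrt{2} \sqrt{g}$)
$R{\left(L,M \right)} = \frac{34}{3} - \sqrt{2} \sqrt{M}$ ($R{\left(L,M \right)} = 9 - \left(\frac{1}{-3} - \left(2 - \sqrt{2} \sqrt{M}\right)\right) = 9 - \left(- \frac{1}{3} + \left(-2 + \sqrt{2} \sqrt{M}\right)\right) = 9 - \left(- \frac{7}{3} + \sqrt{2} \sqrt{M}\right) = \frac{34}{3} - \sqrt{2} \sqrt{M}$)
$R{\left(-68,-21 \right)} - 3033 = \left(\frac{34}{3} - \sqrt{2} \sqrt{-21}\right) - 3033 = \left(\frac{34}{3} - \sqrt{2} i \sqrt{21}\right) - 3033 = \left(\frac{34}{3} - i \sqrt{42}\right) - 3033 = - \frac{9065}{3} - i \sqrt{42}$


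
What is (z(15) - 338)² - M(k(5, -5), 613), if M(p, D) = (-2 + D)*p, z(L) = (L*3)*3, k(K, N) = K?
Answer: 38154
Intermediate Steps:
z(L) = 9*L (z(L) = (3*L)*3 = 9*L)
M(p, D) = p*(-2 + D)
(z(15) - 338)² - M(k(5, -5), 613) = (9*15 - 338)² - 5*(-2 + 613) = (135 - 338)² - 5*611 = (-203)² - 1*3055 = 41209 - 3055 = 38154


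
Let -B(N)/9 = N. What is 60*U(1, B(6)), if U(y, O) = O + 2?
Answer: -3120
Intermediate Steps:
B(N) = -9*N
U(y, O) = 2 + O
60*U(1, B(6)) = 60*(2 - 9*6) = 60*(2 - 54) = 60*(-52) = -3120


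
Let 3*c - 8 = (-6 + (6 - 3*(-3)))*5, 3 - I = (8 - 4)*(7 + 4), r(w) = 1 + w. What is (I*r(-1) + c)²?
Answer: 2809/9 ≈ 312.11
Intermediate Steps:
I = -41 (I = 3 - (8 - 4)*(7 + 4) = 3 - 4*11 = 3 - 1*44 = 3 - 44 = -41)
c = 53/3 (c = 8/3 + ((-6 + (6 - 3*(-3)))*5)/3 = 8/3 + ((-6 + (6 + 9))*5)/3 = 8/3 + ((-6 + 15)*5)/3 = 8/3 + (9*5)/3 = 8/3 + (⅓)*45 = 8/3 + 15 = 53/3 ≈ 17.667)
(I*r(-1) + c)² = (-41*(1 - 1) + 53/3)² = (-41*0 + 53/3)² = (0 + 53/3)² = (53/3)² = 2809/9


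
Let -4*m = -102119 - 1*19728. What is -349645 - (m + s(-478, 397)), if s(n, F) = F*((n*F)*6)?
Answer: 1806570021/4 ≈ 4.5164e+8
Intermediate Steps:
s(n, F) = 6*n*F² (s(n, F) = F*((F*n)*6) = F*(6*F*n) = 6*n*F²)
m = 121847/4 (m = -(-102119 - 1*19728)/4 = -(-102119 - 19728)/4 = -¼*(-121847) = 121847/4 ≈ 30462.)
-349645 - (m + s(-478, 397)) = -349645 - (121847/4 + 6*(-478)*397²) = -349645 - (121847/4 + 6*(-478)*157609) = -349645 - (121847/4 - 452022612) = -349645 - 1*(-1807968601/4) = -349645 + 1807968601/4 = 1806570021/4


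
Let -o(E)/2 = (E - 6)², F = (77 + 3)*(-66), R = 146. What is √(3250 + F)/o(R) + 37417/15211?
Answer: 37417/15211 - I*√2030/39200 ≈ 2.4599 - 0.0011494*I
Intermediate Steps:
F = -5280 (F = 80*(-66) = -5280)
o(E) = -2*(-6 + E)² (o(E) = -2*(E - 6)² = -2*(-6 + E)²)
√(3250 + F)/o(R) + 37417/15211 = √(3250 - 5280)/((-2*(-6 + 146)²)) + 37417/15211 = √(-2030)/((-2*140²)) + 37417*(1/15211) = (I*√2030)/((-2*19600)) + 37417/15211 = (I*√2030)/(-39200) + 37417/15211 = (I*√2030)*(-1/39200) + 37417/15211 = -I*√2030/39200 + 37417/15211 = 37417/15211 - I*√2030/39200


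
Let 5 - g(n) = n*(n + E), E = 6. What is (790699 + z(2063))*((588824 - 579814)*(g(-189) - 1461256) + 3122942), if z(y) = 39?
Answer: -10654702266569244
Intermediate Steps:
g(n) = 5 - n*(6 + n) (g(n) = 5 - n*(n + 6) = 5 - n*(6 + n))
(790699 + z(2063))*((588824 - 579814)*(g(-189) - 1461256) + 3122942) = (790699 + 39)*((588824 - 579814)*((5 - 1*(-189)² - 6*(-189)) - 1461256) + 3122942) = 790738*(9010*((5 - 1*35721 + 1134) - 1461256) + 3122942) = 790738*(9010*((5 - 35721 + 1134) - 1461256) + 3122942) = 790738*(9010*(-34582 - 1461256) + 3122942) = 790738*(9010*(-1495838) + 3122942) = 790738*(-13477500380 + 3122942) = 790738*(-13474377438) = -10654702266569244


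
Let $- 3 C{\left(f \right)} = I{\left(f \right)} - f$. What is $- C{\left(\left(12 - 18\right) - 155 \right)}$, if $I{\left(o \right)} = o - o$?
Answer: $\frac{161}{3} \approx 53.667$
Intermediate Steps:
$I{\left(o \right)} = 0$
$C{\left(f \right)} = \frac{f}{3}$ ($C{\left(f \right)} = - \frac{0 - f}{3} = - \frac{\left(-1\right) f}{3} = \frac{f}{3}$)
$- C{\left(\left(12 - 18\right) - 155 \right)} = - \frac{\left(12 - 18\right) - 155}{3} = - \frac{-6 - 155}{3} = - \frac{-161}{3} = \left(-1\right) \left(- \frac{161}{3}\right) = \frac{161}{3}$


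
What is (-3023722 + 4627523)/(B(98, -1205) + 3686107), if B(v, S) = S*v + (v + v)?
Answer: 1603801/3568213 ≈ 0.44947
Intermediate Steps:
B(v, S) = 2*v + S*v (B(v, S) = S*v + 2*v = 2*v + S*v)
(-3023722 + 4627523)/(B(98, -1205) + 3686107) = (-3023722 + 4627523)/(98*(2 - 1205) + 3686107) = 1603801/(98*(-1203) + 3686107) = 1603801/(-117894 + 3686107) = 1603801/3568213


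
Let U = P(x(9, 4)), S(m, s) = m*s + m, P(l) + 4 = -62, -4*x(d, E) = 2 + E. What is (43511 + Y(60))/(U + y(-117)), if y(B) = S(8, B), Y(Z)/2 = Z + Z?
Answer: -43751/994 ≈ -44.015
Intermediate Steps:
x(d, E) = -½ - E/4 (x(d, E) = -(2 + E)/4 = -½ - E/4)
P(l) = -66 (P(l) = -4 - 62 = -66)
Y(Z) = 4*Z (Y(Z) = 2*(Z + Z) = 2*(2*Z) = 4*Z)
S(m, s) = m + m*s
y(B) = 8 + 8*B (y(B) = 8*(1 + B) = 8 + 8*B)
U = -66
(43511 + Y(60))/(U + y(-117)) = (43511 + 4*60)/(-66 + (8 + 8*(-117))) = (43511 + 240)/(-66 + (8 - 936)) = 43751/(-66 - 928) = 43751/(-994) = 43751*(-1/994) = -43751/994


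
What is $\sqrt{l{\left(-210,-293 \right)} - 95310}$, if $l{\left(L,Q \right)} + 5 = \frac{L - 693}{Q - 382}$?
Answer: $\frac{i \sqrt{21445574}}{15} \approx 308.73 i$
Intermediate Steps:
$l{\left(L,Q \right)} = -5 + \frac{-693 + L}{-382 + Q}$ ($l{\left(L,Q \right)} = -5 + \frac{L - 693}{Q - 382} = -5 + \frac{-693 + L}{-382 + Q}$)
$\sqrt{l{\left(-210,-293 \right)} - 95310} = \sqrt{\frac{1217 - 210 - -1465}{-382 - 293} - 95310} = \sqrt{\frac{1217 - 210 + 1465}{-675} - 95310} = \sqrt{\left(- \frac{1}{675}\right) 2472 - 95310} = \sqrt{- \frac{824}{225} - 95310} = \sqrt{- \frac{21445574}{225}} = \frac{i \sqrt{21445574}}{15}$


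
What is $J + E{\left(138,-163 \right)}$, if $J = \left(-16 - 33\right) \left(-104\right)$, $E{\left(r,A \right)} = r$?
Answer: $5234$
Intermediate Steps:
$J = 5096$ ($J = \left(-49\right) \left(-104\right) = 5096$)
$J + E{\left(138,-163 \right)} = 5096 + 138 = 5234$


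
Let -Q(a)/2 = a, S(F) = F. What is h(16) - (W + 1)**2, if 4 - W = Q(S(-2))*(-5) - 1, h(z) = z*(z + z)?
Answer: -164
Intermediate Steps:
h(z) = 2*z**2 (h(z) = z*(2*z) = 2*z**2)
Q(a) = -2*a
W = 25 (W = 4 - (-2*(-2)*(-5) - 1) = 4 - (4*(-5) - 1) = 4 - (-20 - 1) = 4 - 1*(-21) = 4 + 21 = 25)
h(16) - (W + 1)**2 = 2*16**2 - (25 + 1)**2 = 2*256 - 1*26**2 = 512 - 1*676 = 512 - 676 = -164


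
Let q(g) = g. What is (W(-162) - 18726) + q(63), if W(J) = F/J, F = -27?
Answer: -111977/6 ≈ -18663.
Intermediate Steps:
W(J) = -27/J
(W(-162) - 18726) + q(63) = (-27/(-162) - 18726) + 63 = (-27*(-1/162) - 18726) + 63 = (⅙ - 18726) + 63 = -112355/6 + 63 = -111977/6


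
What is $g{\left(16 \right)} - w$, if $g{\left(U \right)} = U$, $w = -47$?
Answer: $63$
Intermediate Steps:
$g{\left(16 \right)} - w = 16 - -47 = 16 + 47 = 63$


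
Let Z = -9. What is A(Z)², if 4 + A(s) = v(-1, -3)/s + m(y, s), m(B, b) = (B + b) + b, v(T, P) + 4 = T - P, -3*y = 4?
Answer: 43264/81 ≈ 534.12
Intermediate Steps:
y = -4/3 (y = -⅓*4 = -4/3 ≈ -1.3333)
v(T, P) = -4 + T - P (v(T, P) = -4 + (T - P) = -4 + T - P)
m(B, b) = B + 2*b
A(s) = -16/3 - 2/s + 2*s (A(s) = -4 + ((-4 - 1 - 1*(-3))/s + (-4/3 + 2*s)) = -4 + ((-4 - 1 + 3)/s + (-4/3 + 2*s)) = -4 + (-2/s + (-4/3 + 2*s)) = -4 + (-4/3 - 2/s + 2*s) = -16/3 - 2/s + 2*s)
A(Z)² = (-16/3 - 2/(-9) + 2*(-9))² = (-16/3 - 2*(-⅑) - 18)² = (-16/3 + 2/9 - 18)² = (-208/9)² = 43264/81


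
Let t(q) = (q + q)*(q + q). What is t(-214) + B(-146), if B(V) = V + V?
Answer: 182892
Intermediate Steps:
t(q) = 4*q² (t(q) = (2*q)*(2*q) = 4*q²)
B(V) = 2*V
t(-214) + B(-146) = 4*(-214)² + 2*(-146) = 4*45796 - 292 = 183184 - 292 = 182892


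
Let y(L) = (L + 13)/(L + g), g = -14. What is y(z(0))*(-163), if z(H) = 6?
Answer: 3097/8 ≈ 387.13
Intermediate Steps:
y(L) = (13 + L)/(-14 + L) (y(L) = (L + 13)/(L - 14) = (13 + L)/(-14 + L))
y(z(0))*(-163) = ((13 + 6)/(-14 + 6))*(-163) = (19/(-8))*(-163) = -⅛*19*(-163) = -19/8*(-163) = 3097/8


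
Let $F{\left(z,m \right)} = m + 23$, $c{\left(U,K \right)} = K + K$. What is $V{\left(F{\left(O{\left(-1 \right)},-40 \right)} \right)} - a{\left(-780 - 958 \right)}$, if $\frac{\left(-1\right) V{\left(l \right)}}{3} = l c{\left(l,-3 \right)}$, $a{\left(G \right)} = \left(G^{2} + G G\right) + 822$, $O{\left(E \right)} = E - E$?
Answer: $-6042416$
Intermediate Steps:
$O{\left(E \right)} = 0$
$c{\left(U,K \right)} = 2 K$
$F{\left(z,m \right)} = 23 + m$
$a{\left(G \right)} = 822 + 2 G^{2}$ ($a{\left(G \right)} = \left(G^{2} + G^{2}\right) + 822 = 2 G^{2} + 822 = 822 + 2 G^{2}$)
$V{\left(l \right)} = 18 l$ ($V{\left(l \right)} = - 3 l 2 \left(-3\right) = - 3 l \left(-6\right) = - 3 \left(- 6 l\right) = 18 l$)
$V{\left(F{\left(O{\left(-1 \right)},-40 \right)} \right)} - a{\left(-780 - 958 \right)} = 18 \left(23 - 40\right) - \left(822 + 2 \left(-780 - 958\right)^{2}\right) = 18 \left(-17\right) - \left(822 + 2 \left(-1738\right)^{2}\right) = -306 - \left(822 + 2 \cdot 3020644\right) = -306 - \left(822 + 6041288\right) = -306 - 6042110 = -6042416$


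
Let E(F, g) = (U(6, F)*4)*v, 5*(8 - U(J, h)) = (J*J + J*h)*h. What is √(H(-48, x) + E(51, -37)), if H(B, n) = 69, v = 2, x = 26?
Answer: I*√694355/5 ≈ 166.66*I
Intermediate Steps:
U(J, h) = 8 - h*(J² + J*h)/5 (U(J, h) = 8 - (J*J + J*h)*h/5 = 8 - (J² + J*h)*h/5 = 8 - h*(J² + J*h)/5)
E(F, g) = 64 - 288*F/5 - 48*F²/5 (E(F, g) = ((8 - ⅕*6*F² - ⅕*F*6²)*4)*2 = ((8 - 6*F²/5 - ⅕*F*36)*4)*2 = ((8 - 6*F²/5 - 36*F/5)*4)*2 = ((8 - 36*F/5 - 6*F²/5)*4)*2 = (32 - 144*F/5 - 24*F²/5)*2 = 64 - 288*F/5 - 48*F²/5)
√(H(-48, x) + E(51, -37)) = √(69 + (64 - 288/5*51 - 48/5*51²)) = √(69 + (64 - 14688/5 - 48/5*2601)) = √(69 + (64 - 14688/5 - 124848/5)) = √(69 - 139216/5) = √(-138871/5) = I*√694355/5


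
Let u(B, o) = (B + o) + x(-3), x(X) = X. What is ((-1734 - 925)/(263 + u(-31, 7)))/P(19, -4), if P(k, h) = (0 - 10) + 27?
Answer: -2659/4012 ≈ -0.66276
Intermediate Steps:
P(k, h) = 17 (P(k, h) = -10 + 27 = 17)
u(B, o) = -3 + B + o (u(B, o) = (B + o) - 3 = -3 + B + o)
((-1734 - 925)/(263 + u(-31, 7)))/P(19, -4) = ((-1734 - 925)/(263 + (-3 - 31 + 7)))/17 = -2659/(263 - 27)*(1/17) = -2659/236*(1/17) = -2659*1/236*(1/17) = -2659/236*1/17 = -2659/4012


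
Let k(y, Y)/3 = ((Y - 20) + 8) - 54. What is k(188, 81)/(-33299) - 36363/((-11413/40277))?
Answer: 48769466842164/380041487 ≈ 1.2833e+5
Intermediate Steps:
k(y, Y) = -198 + 3*Y (k(y, Y) = 3*(((Y - 20) + 8) - 54) = 3*(((-20 + Y) + 8) - 54) = 3*((-12 + Y) - 54) = 3*(-66 + Y) = -198 + 3*Y)
k(188, 81)/(-33299) - 36363/((-11413/40277)) = (-198 + 3*81)/(-33299) - 36363/((-11413/40277)) = (-198 + 243)*(-1/33299) - 36363/((-11413*1/40277)) = 45*(-1/33299) - 36363/(-11413/40277) = -45/33299 - 36363*(-40277/11413) = -45/33299 + 1464592551/11413 = 48769466842164/380041487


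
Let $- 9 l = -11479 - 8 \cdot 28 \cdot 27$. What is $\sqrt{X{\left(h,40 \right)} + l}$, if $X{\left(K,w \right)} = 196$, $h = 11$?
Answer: $\frac{\sqrt{19291}}{3} \approx 46.297$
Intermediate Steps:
$l = \frac{17527}{9}$ ($l = - \frac{-11479 - 8 \cdot 28 \cdot 27}{9} = - \frac{-11479 - 224 \cdot 27}{9} = - \frac{-11479 - 6048}{9} = \left(- \frac{1}{9}\right) \left(-17527\right) = \frac{17527}{9} \approx 1947.4$)
$\sqrt{X{\left(h,40 \right)} + l} = \sqrt{196 + \frac{17527}{9}} = \sqrt{\frac{19291}{9}} = \frac{\sqrt{19291}}{3}$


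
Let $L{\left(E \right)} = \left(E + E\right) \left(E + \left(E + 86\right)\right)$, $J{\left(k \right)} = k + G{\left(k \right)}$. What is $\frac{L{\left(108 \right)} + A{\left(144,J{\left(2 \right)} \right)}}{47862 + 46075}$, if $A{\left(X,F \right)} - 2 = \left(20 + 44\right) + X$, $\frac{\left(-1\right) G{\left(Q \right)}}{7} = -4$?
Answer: $\frac{65442}{93937} \approx 0.69666$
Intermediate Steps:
$G{\left(Q \right)} = 28$ ($G{\left(Q \right)} = \left(-7\right) \left(-4\right) = 28$)
$J{\left(k \right)} = 28 + k$ ($J{\left(k \right)} = k + 28 = 28 + k$)
$L{\left(E \right)} = 2 E \left(86 + 2 E\right)$ ($L{\left(E \right)} = 2 E \left(E + \left(86 + E\right)\right) = 2 E \left(86 + 2 E\right)$)
$A{\left(X,F \right)} = 66 + X$ ($A{\left(X,F \right)} = 2 + \left(\left(20 + 44\right) + X\right) = 2 + \left(64 + X\right) = 66 + X$)
$\frac{L{\left(108 \right)} + A{\left(144,J{\left(2 \right)} \right)}}{47862 + 46075} = \frac{4 \cdot 108 \left(43 + 108\right) + \left(66 + 144\right)}{47862 + 46075} = \frac{4 \cdot 108 \cdot 151 + 210}{93937} = \left(65232 + 210\right) \frac{1}{93937} = 65442 \cdot \frac{1}{93937} = \frac{65442}{93937}$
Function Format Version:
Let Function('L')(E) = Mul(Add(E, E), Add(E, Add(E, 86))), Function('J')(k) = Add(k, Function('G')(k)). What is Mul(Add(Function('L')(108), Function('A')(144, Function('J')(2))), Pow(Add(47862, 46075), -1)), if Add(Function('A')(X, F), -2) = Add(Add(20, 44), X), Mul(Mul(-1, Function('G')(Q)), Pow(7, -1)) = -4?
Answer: Rational(65442, 93937) ≈ 0.69666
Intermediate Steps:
Function('G')(Q) = 28 (Function('G')(Q) = Mul(-7, -4) = 28)
Function('J')(k) = Add(28, k) (Function('J')(k) = Add(k, 28) = Add(28, k))
Function('L')(E) = Mul(2, E, Add(86, Mul(2, E))) (Function('L')(E) = Mul(Mul(2, E), Add(E, Add(86, E))) = Mul(Mul(2, E), Add(86, Mul(2, E))) = Mul(2, E, Add(86, Mul(2, E))))
Function('A')(X, F) = Add(66, X) (Function('A')(X, F) = Add(2, Add(Add(20, 44), X)) = Add(2, Add(64, X)) = Add(66, X))
Mul(Add(Function('L')(108), Function('A')(144, Function('J')(2))), Pow(Add(47862, 46075), -1)) = Mul(Add(Mul(4, 108, Add(43, 108)), Add(66, 144)), Pow(Add(47862, 46075), -1)) = Mul(Add(Mul(4, 108, 151), 210), Pow(93937, -1)) = Mul(Add(65232, 210), Rational(1, 93937)) = Mul(65442, Rational(1, 93937)) = Rational(65442, 93937)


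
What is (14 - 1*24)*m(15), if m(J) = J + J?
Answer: -300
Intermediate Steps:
m(J) = 2*J
(14 - 1*24)*m(15) = (14 - 1*24)*(2*15) = (14 - 24)*30 = -10*30 = -300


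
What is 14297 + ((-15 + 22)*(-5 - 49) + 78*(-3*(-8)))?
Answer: 15791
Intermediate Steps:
14297 + ((-15 + 22)*(-5 - 49) + 78*(-3*(-8))) = 14297 + (7*(-54) + 78*24) = 14297 + (-378 + 1872) = 14297 + 1494 = 15791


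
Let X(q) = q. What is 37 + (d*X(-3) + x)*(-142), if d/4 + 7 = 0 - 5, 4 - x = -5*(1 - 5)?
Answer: -18139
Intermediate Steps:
x = -16 (x = 4 - (-5)*(1 - 5) = 4 - (-5)*(-4) = 4 - 1*20 = 4 - 20 = -16)
d = -48 (d = -28 + 4*(0 - 5) = -28 + 4*(-5) = -28 - 20 = -48)
37 + (d*X(-3) + x)*(-142) = 37 + (-48*(-3) - 16)*(-142) = 37 + (144 - 16)*(-142) = 37 + 128*(-142) = 37 - 18176 = -18139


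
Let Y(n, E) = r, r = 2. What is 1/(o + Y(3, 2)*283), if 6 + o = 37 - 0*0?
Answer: 1/597 ≈ 0.0016750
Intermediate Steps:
Y(n, E) = 2
o = 31 (o = -6 + (37 - 0*0) = -6 + (37 - 48*0) = -6 + (37 + 0) = -6 + 37 = 31)
1/(o + Y(3, 2)*283) = 1/(31 + 2*283) = 1/(31 + 566) = 1/597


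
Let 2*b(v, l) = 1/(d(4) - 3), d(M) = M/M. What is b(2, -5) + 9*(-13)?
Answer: -469/4 ≈ -117.25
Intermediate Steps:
d(M) = 1
b(v, l) = -¼ (b(v, l) = 1/(2*(1 - 3)) = (½)/(-2) = (½)*(-½) = -¼)
b(2, -5) + 9*(-13) = -¼ + 9*(-13) = -¼ - 117 = -469/4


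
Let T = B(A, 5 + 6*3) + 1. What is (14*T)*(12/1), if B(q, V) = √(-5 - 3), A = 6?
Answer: 168 + 336*I*√2 ≈ 168.0 + 475.18*I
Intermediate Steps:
B(q, V) = 2*I*√2 (B(q, V) = √(-8) = 2*I*√2)
T = 1 + 2*I*√2 (T = 2*I*√2 + 1 = 1 + 2*I*√2 ≈ 1.0 + 2.8284*I)
(14*T)*(12/1) = (14*(1 + 2*I*√2))*(12/1) = (14 + 28*I*√2)*(12*1) = (14 + 28*I*√2)*12 = 168 + 336*I*√2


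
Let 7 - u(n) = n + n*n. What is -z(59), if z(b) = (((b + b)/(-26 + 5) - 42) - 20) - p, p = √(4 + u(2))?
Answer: 1420/21 + √5 ≈ 69.855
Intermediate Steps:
u(n) = 7 - n - n² (u(n) = 7 - (n + n*n) = 7 - (n + n²) = 7 + (-n - n²) = 7 - n - n²)
p = √5 (p = √(4 + (7 - 1*2 - 1*2²)) = √(4 + (7 - 2 - 1*4)) = √(4 + (7 - 2 - 4)) = √(4 + 1) = √5 ≈ 2.2361)
z(b) = -62 - √5 - 2*b/21 (z(b) = (((b + b)/(-26 + 5) - 42) - 20) - √5 = (((2*b)/(-21) - 42) - 20) - √5 = (((2*b)*(-1/21) - 42) - 20) - √5 = ((-2*b/21 - 42) - 20) - √5 = ((-42 - 2*b/21) - 20) - √5 = (-62 - 2*b/21) - √5 = -62 - √5 - 2*b/21)
-z(59) = -(-62 - √5 - 2/21*59) = -(-62 - √5 - 118/21) = -(-1420/21 - √5) = 1420/21 + √5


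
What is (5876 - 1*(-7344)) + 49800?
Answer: 63020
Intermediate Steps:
(5876 - 1*(-7344)) + 49800 = (5876 + 7344) + 49800 = 13220 + 49800 = 63020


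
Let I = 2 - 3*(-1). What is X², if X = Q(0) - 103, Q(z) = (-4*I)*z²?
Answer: 10609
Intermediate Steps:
I = 5 (I = 2 + 3 = 5)
Q(z) = -20*z² (Q(z) = (-4*5)*z² = -20*z²)
X = -103 (X = -20*0² - 103 = -20*0 - 103 = 0 - 103 = -103)
X² = (-103)² = 10609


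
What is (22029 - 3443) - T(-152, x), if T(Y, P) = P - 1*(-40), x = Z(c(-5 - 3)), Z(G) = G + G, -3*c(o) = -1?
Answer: 55636/3 ≈ 18545.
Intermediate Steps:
c(o) = ⅓ (c(o) = -⅓*(-1) = ⅓)
Z(G) = 2*G
x = ⅔ (x = 2*(⅓) = ⅔ ≈ 0.66667)
T(Y, P) = 40 + P (T(Y, P) = P + 40 = 40 + P)
(22029 - 3443) - T(-152, x) = (22029 - 3443) - (40 + ⅔) = 18586 - 1*122/3 = 18586 - 122/3 = 55636/3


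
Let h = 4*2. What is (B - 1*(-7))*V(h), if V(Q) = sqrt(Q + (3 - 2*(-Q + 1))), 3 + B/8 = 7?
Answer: 195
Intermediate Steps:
B = 32 (B = -24 + 8*7 = -24 + 56 = 32)
h = 8
V(Q) = sqrt(1 + 3*Q) (V(Q) = sqrt(Q + (3 - 2*(1 - Q))) = sqrt(Q + (3 + (-2 + 2*Q))) = sqrt(Q + (1 + 2*Q)) = sqrt(1 + 3*Q))
(B - 1*(-7))*V(h) = (32 - 1*(-7))*sqrt(1 + 3*8) = (32 + 7)*sqrt(1 + 24) = 39*sqrt(25) = 39*5 = 195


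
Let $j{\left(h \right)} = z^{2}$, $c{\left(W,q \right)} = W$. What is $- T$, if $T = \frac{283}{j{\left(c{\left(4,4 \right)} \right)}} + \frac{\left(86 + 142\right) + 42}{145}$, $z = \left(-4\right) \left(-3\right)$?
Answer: $- \frac{15983}{4176} \approx -3.8273$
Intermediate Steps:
$z = 12$
$j{\left(h \right)} = 144$ ($j{\left(h \right)} = 12^{2} = 144$)
$T = \frac{15983}{4176}$ ($T = \frac{283}{144} + \frac{\left(86 + 142\right) + 42}{145} = 283 \cdot \frac{1}{144} + \left(228 + 42\right) \frac{1}{145} = \frac{283}{144} + 270 \cdot \frac{1}{145} = \frac{283}{144} + \frac{54}{29} = \frac{15983}{4176} \approx 3.8273$)
$- T = \left(-1\right) \frac{15983}{4176} = - \frac{15983}{4176}$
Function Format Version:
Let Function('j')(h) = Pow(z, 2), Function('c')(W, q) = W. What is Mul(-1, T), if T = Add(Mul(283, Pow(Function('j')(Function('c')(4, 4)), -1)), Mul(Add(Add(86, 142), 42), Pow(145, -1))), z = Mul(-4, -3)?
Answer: Rational(-15983, 4176) ≈ -3.8273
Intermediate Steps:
z = 12
Function('j')(h) = 144 (Function('j')(h) = Pow(12, 2) = 144)
T = Rational(15983, 4176) (T = Add(Mul(283, Pow(144, -1)), Mul(Add(Add(86, 142), 42), Pow(145, -1))) = Add(Mul(283, Rational(1, 144)), Mul(Add(228, 42), Rational(1, 145))) = Add(Rational(283, 144), Mul(270, Rational(1, 145))) = Add(Rational(283, 144), Rational(54, 29)) = Rational(15983, 4176) ≈ 3.8273)
Mul(-1, T) = Mul(-1, Rational(15983, 4176)) = Rational(-15983, 4176)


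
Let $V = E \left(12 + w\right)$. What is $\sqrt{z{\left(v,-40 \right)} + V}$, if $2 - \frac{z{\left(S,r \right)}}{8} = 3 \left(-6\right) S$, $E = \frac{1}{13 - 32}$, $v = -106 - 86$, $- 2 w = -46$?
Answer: $\frac{i \sqrt{9975817}}{19} \approx 166.23 i$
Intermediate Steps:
$w = 23$ ($w = \left(- \frac{1}{2}\right) \left(-46\right) = 23$)
$v = -192$ ($v = -106 - 86 = -192$)
$E = - \frac{1}{19}$ ($E = \frac{1}{13 - 32} = \frac{1}{-19} = - \frac{1}{19} \approx -0.052632$)
$z{\left(S,r \right)} = 16 + 144 S$ ($z{\left(S,r \right)} = 16 - 8 \cdot 3 \left(-6\right) S = 16 - 8 \left(- 18 S\right) = 16 + 144 S$)
$V = - \frac{35}{19}$ ($V = - \frac{12 + 23}{19} = \left(- \frac{1}{19}\right) 35 = - \frac{35}{19} \approx -1.8421$)
$\sqrt{z{\left(v,-40 \right)} + V} = \sqrt{\left(16 + 144 \left(-192\right)\right) - \frac{35}{19}} = \sqrt{\left(16 - 27648\right) - \frac{35}{19}} = \sqrt{-27632 - \frac{35}{19}} = \sqrt{- \frac{525043}{19}} = \frac{i \sqrt{9975817}}{19}$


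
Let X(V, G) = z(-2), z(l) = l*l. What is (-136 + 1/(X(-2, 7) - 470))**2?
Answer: 4016644129/217156 ≈ 18497.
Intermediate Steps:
z(l) = l**2
X(V, G) = 4 (X(V, G) = (-2)**2 = 4)
(-136 + 1/(X(-2, 7) - 470))**2 = (-136 + 1/(4 - 470))**2 = (-136 + 1/(-466))**2 = (-136 - 1/466)**2 = (-63377/466)**2 = 4016644129/217156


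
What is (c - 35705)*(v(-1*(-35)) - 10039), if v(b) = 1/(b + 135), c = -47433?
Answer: 70942860901/85 ≈ 8.3462e+8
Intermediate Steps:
v(b) = 1/(135 + b)
(c - 35705)*(v(-1*(-35)) - 10039) = (-47433 - 35705)*(1/(135 - 1*(-35)) - 10039) = -83138*(1/(135 + 35) - 10039) = -83138*(1/170 - 10039) = -83138*(-1706629/170) = 70942860901/85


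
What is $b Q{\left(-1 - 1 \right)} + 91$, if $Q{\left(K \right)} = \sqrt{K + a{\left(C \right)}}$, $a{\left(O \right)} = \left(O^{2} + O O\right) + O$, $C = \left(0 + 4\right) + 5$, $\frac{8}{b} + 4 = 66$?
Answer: $\frac{2873}{31} \approx 92.677$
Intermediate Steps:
$b = \frac{4}{31}$ ($b = \frac{8}{-4 + 66} = \frac{8}{62} = 8 \cdot \frac{1}{62} = \frac{4}{31} \approx 0.12903$)
$C = 9$ ($C = 4 + 5 = 9$)
$a{\left(O \right)} = O + 2 O^{2}$ ($a{\left(O \right)} = \left(O^{2} + O^{2}\right) + O = 2 O^{2} + O = O + 2 O^{2}$)
$Q{\left(K \right)} = \sqrt{171 + K}$ ($Q{\left(K \right)} = \sqrt{K + 9 \left(1 + 2 \cdot 9\right)} = \sqrt{K + 9 \left(1 + 18\right)} = \sqrt{K + 9 \cdot 19} = \sqrt{K + 171} = \sqrt{171 + K}$)
$b Q{\left(-1 - 1 \right)} + 91 = \frac{4 \sqrt{171 - 2}}{31} + 91 = \frac{4 \sqrt{169}}{31} + 91 = \frac{4}{31} \cdot 13 + 91 = \frac{52}{31} + 91 = \frac{2873}{31}$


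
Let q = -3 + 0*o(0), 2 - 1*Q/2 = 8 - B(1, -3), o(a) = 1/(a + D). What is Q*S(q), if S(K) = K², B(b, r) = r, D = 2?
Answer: -162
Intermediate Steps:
o(a) = 1/(2 + a) (o(a) = 1/(a + 2) = 1/(2 + a))
Q = -18 (Q = 4 - 2*(8 - 1*(-3)) = 4 - 2*(8 + 3) = 4 - 2*11 = 4 - 22 = -18)
q = -3 (q = -3 + 0/(2 + 0) = -3 + 0/2 = -3 + 0*(½) = -3 + 0 = -3)
Q*S(q) = -18*(-3)² = -18*9 = -162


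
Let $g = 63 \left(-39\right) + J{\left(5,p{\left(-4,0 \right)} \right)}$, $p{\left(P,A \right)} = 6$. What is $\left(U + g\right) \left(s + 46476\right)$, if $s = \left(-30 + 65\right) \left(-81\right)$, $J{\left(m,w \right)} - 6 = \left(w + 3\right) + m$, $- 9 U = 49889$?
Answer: $-348264878$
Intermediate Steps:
$U = - \frac{49889}{9}$ ($U = \left(- \frac{1}{9}\right) 49889 = - \frac{49889}{9} \approx -5543.2$)
$J{\left(m,w \right)} = 9 + m + w$ ($J{\left(m,w \right)} = 6 + \left(\left(w + 3\right) + m\right) = 6 + \left(\left(3 + w\right) + m\right) = 6 + \left(3 + m + w\right) = 9 + m + w$)
$g = -2437$ ($g = 63 \left(-39\right) + \left(9 + 5 + 6\right) = -2457 + 20 = -2437$)
$s = -2835$ ($s = 35 \left(-81\right) = -2835$)
$\left(U + g\right) \left(s + 46476\right) = \left(- \frac{49889}{9} - 2437\right) \left(-2835 + 46476\right) = \left(- \frac{71822}{9}\right) 43641 = -348264878$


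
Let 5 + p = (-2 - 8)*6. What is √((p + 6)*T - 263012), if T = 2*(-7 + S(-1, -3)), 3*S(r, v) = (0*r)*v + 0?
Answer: I*√262186 ≈ 512.04*I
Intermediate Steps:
S(r, v) = 0 (S(r, v) = ((0*r)*v + 0)/3 = (0*v + 0)/3 = (0 + 0)/3 = (⅓)*0 = 0)
p = -65 (p = -5 + (-2 - 8)*6 = -5 - 10*6 = -5 - 60 = -65)
T = -14 (T = 2*(-7 + 0) = 2*(-7) = -14)
√((p + 6)*T - 263012) = √((-65 + 6)*(-14) - 263012) = √(-59*(-14) - 263012) = √(826 - 263012) = √(-262186) = I*√262186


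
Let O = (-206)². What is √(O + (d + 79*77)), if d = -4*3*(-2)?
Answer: √48543 ≈ 220.32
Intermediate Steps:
O = 42436
d = 24 (d = -12*(-2) = 24)
√(O + (d + 79*77)) = √(42436 + (24 + 79*77)) = √(42436 + (24 + 6083)) = √(42436 + 6107) = √48543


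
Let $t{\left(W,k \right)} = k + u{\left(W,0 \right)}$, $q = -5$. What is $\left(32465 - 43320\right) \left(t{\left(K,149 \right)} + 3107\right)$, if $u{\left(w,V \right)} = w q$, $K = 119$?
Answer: $-28885155$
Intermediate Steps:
$u{\left(w,V \right)} = - 5 w$ ($u{\left(w,V \right)} = w \left(-5\right) = - 5 w$)
$t{\left(W,k \right)} = k - 5 W$
$\left(32465 - 43320\right) \left(t{\left(K,149 \right)} + 3107\right) = \left(32465 - 43320\right) \left(\left(149 - 595\right) + 3107\right) = - 10855 \left(\left(149 - 595\right) + 3107\right) = - 10855 \left(-446 + 3107\right) = \left(-10855\right) 2661 = -28885155$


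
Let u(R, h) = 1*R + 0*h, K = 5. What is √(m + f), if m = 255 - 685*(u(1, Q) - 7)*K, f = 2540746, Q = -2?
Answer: √2561551 ≈ 1600.5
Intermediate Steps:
u(R, h) = R (u(R, h) = R + 0 = R)
m = 20805 (m = 255 - 685*(1 - 7)*5 = 255 - (-4110)*5 = 255 - 685*(-30) = 255 + 20550 = 20805)
√(m + f) = √(20805 + 2540746) = √2561551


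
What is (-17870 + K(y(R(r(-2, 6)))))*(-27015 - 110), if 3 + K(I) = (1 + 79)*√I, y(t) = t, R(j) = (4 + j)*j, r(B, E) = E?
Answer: 484805125 - 4340000*√15 ≈ 4.6800e+8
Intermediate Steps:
R(j) = j*(4 + j)
K(I) = -3 + 80*√I (K(I) = -3 + (1 + 79)*√I = -3 + 80*√I)
(-17870 + K(y(R(r(-2, 6)))))*(-27015 - 110) = (-17870 + (-3 + 80*√(6*(4 + 6))))*(-27015 - 110) = (-17870 + (-3 + 80*√(6*10)))*(-27125) = (-17870 + (-3 + 80*√60))*(-27125) = (-17870 + (-3 + 80*(2*√15)))*(-27125) = (-17870 + (-3 + 160*√15))*(-27125) = (-17873 + 160*√15)*(-27125) = 484805125 - 4340000*√15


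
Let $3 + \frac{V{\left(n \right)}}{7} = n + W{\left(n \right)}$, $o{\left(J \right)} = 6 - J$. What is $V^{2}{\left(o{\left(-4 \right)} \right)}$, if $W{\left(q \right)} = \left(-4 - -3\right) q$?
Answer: $441$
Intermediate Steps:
$W{\left(q \right)} = - q$ ($W{\left(q \right)} = \left(-4 + 3\right) q = - q$)
$V{\left(n \right)} = -21$ ($V{\left(n \right)} = -21 + 7 \left(n - n\right) = -21 + 7 \cdot 0 = -21 + 0 = -21$)
$V^{2}{\left(o{\left(-4 \right)} \right)} = \left(-21\right)^{2} = 441$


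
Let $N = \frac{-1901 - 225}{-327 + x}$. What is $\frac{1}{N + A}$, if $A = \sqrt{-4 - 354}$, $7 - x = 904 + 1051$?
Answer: $\frac{2418325}{928696813} - \frac{5175625 i \sqrt{358}}{1857393626} \approx 0.002604 - 0.052723 i$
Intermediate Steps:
$x = -1948$ ($x = 7 - \left(904 + 1051\right) = 7 - 1955 = -1948$)
$N = \frac{2126}{2275}$ ($N = \frac{-1901 - 225}{-327 - 1948} = - \frac{2126}{-2275} = \left(-2126\right) \left(- \frac{1}{2275}\right) = \frac{2126}{2275} \approx 0.93451$)
$A = i \sqrt{358}$ ($A = \sqrt{-358} = i \sqrt{358} \approx 18.921 i$)
$\frac{1}{N + A} = \frac{1}{\frac{2126}{2275} + i \sqrt{358}}$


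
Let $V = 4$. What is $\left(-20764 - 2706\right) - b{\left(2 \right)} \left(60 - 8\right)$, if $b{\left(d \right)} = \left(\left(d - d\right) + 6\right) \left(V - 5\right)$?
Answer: $-23158$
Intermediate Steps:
$b{\left(d \right)} = -6$ ($b{\left(d \right)} = \left(\left(d - d\right) + 6\right) \left(4 - 5\right) = \left(0 + 6\right) \left(-1\right) = 6 \left(-1\right) = -6$)
$\left(-20764 - 2706\right) - b{\left(2 \right)} \left(60 - 8\right) = \left(-20764 - 2706\right) - - 6 \left(60 - 8\right) = -23470 - \left(-6\right) 52 = -23470 - -312 = -23470 + 312 = -23158$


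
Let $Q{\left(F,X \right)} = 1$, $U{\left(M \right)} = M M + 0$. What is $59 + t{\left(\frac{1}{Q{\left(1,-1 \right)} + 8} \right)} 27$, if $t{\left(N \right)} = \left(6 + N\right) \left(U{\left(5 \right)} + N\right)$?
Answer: $\frac{12607}{3} \approx 4202.3$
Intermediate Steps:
$U{\left(M \right)} = M^{2}$ ($U{\left(M \right)} = M^{2} + 0 = M^{2}$)
$t{\left(N \right)} = \left(6 + N\right) \left(25 + N\right)$ ($t{\left(N \right)} = \left(6 + N\right) \left(5^{2} + N\right) = \left(6 + N\right) \left(25 + N\right)$)
$59 + t{\left(\frac{1}{Q{\left(1,-1 \right)} + 8} \right)} 27 = 59 + \left(150 + \left(\frac{1}{1 + 8}\right)^{2} + \frac{31}{1 + 8}\right) 27 = 59 + \left(150 + \left(\frac{1}{9}\right)^{2} + \frac{31}{9}\right) 27 = 59 + \left(150 + \left(\frac{1}{9}\right)^{2} + 31 \cdot \frac{1}{9}\right) 27 = 59 + \left(150 + \frac{1}{81} + \frac{31}{9}\right) 27 = 59 + \frac{12430}{81} \cdot 27 = 59 + \frac{12430}{3} = \frac{12607}{3}$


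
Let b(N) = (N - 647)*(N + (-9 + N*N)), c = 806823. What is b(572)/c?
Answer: -2731225/89647 ≈ -30.466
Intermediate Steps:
b(N) = (-647 + N)*(-9 + N + N²) (b(N) = (-647 + N)*(N + (-9 + N²)) = (-647 + N)*(-9 + N + N²))
b(572)/c = (5823 + 572³ - 656*572 - 646*572²)/806823 = (5823 + 187149248 - 375232 - 646*327184)*(1/806823) = (5823 + 187149248 - 375232 - 211360864)*(1/806823) = -24581025*1/806823 = -2731225/89647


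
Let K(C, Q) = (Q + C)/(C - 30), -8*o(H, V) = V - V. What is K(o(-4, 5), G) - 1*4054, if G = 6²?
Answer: -20276/5 ≈ -4055.2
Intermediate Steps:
o(H, V) = 0 (o(H, V) = -(V - V)/8 = -⅛*0 = 0)
G = 36
K(C, Q) = (C + Q)/(-30 + C)
K(o(-4, 5), G) - 1*4054 = (0 + 36)/(-30 + 0) - 1*4054 = 36/(-30) - 4054 = -1/30*36 - 4054 = -6/5 - 4054 = -20276/5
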